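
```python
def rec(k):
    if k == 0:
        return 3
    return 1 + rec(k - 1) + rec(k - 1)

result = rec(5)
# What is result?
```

rec(k) = 1 + 2·rec(k-1), rec(0)=3. Closed form: (3+1)·2^5 - 1 = 127.

Answer: 127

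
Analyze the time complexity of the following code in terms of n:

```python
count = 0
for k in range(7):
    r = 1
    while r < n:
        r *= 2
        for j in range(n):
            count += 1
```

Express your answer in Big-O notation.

Each loop level contributes: 1 × log n × n. Multiplying the contributions gives O(n log n).

Answer: O(n log n)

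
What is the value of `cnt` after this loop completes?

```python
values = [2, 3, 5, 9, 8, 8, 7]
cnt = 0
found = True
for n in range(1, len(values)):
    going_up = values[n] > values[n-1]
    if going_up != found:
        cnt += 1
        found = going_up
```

Count direction changes in [2, 3, 5, 9, 8, 8, 7]
`cnt` takes the values: 0 → 1

Answer: 1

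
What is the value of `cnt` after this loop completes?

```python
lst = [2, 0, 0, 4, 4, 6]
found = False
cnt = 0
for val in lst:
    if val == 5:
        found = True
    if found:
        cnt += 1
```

Count elements after first 5 in [2, 0, 0, 4, 4, 6]
`cnt` takes the values: 0

Answer: 0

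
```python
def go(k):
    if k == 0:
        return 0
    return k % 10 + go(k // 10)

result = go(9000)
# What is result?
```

Sum of digits of 9000: 0 + 0 + 0 + 9 = 9

Answer: 9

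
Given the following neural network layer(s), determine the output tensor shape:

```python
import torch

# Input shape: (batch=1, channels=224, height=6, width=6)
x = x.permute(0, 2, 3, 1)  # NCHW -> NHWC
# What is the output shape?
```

Input: (1, 224, 6, 6) -> Output: (1, 6, 6, 224)

Answer: (1, 6, 6, 224)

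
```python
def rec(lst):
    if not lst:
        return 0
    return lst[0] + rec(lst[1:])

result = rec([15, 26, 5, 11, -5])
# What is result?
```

15 + 26 + 5 + 11 + (-5) + 0 = 52

Answer: 52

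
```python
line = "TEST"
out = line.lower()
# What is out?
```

Trace:
`line = "TEST"` → line = 'TEST'
`out = line.lower()` → out = 'test'
So out = 'test'

Answer: 'test'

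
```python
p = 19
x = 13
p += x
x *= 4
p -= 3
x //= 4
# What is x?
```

Trace:
`p = 19` → p = 19
`x = 13` → x = 13
`p += x` → p = 32
`x *= 4` → x = 52
`p -= 3` → p = 29
`x //= 4` → x = 13
So x = 13

Answer: 13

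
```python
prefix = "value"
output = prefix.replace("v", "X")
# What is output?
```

Trace:
`prefix = "value"` → prefix = 'value'
`output = prefix.replace("v", "X")` → output = 'Xalue'
So output = 'Xalue'

Answer: 'Xalue'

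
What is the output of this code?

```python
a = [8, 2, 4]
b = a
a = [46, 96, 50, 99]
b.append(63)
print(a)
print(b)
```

Key concept: rebinding vs mutation: a is rebound to a new list, b still points at the original.
Step by step:
`a = [8, 2, 4]` → a = [8, 2, 4]
`b = a` → b = [8, 2, 4] (same object as a)
`a = [46, 96, 50, 99]` → a = [46, 96, 50, 99]
`b.append(63)` → b = [8, 2, 4, 63]
`print(a)` → prints [46, 96, 50, 99]
`print(b)` → prints [8, 2, 4, 63]

Answer:
[46, 96, 50, 99]
[8, 2, 4, 63]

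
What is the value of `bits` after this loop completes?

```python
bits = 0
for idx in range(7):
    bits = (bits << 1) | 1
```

Build 7 consecutive 1-bits: 0b1111111
`bits` takes the values: 0 → 1 → 3 → 7 → 15 → 31 → 63 → 127

Answer: 127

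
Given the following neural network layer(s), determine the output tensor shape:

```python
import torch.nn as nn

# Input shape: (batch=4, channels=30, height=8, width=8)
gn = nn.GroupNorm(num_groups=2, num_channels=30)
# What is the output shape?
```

Input: (4, 30, 8, 8) -> Output: (4, 30, 8, 8)

Answer: (4, 30, 8, 8)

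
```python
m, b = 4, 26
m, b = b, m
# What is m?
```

Trace:
`m, b = 4, 26` → m = 4; b = 26
`m, b = b, m` → m = 26; b = 4
So m = 26

Answer: 26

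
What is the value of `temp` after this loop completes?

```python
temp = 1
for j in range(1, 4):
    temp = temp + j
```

Start at 1, add 1 through 3
`temp` takes the values: 1 → 2 → 4 → 7

Answer: 7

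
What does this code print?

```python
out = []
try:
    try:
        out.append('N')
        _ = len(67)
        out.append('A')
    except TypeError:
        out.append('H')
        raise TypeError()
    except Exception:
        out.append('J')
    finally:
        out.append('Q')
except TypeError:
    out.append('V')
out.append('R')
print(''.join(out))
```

Execution trace: 'N' (inner try body) → 'H' (inner except TypeError) → 'Q' (inner finally) → 'V' (outer except TypeError) → 'R' (after the try/except). Output: NHQVR

Answer: NHQVR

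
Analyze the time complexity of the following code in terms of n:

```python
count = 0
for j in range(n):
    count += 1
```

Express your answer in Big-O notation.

Each loop level contributes: n. Multiplying the contributions gives O(n).

Answer: O(n)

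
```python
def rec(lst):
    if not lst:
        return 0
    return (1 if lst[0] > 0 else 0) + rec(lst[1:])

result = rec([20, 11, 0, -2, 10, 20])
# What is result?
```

Count of positive elements in [20, 11, 0, -2, 10, 20] = 4

Answer: 4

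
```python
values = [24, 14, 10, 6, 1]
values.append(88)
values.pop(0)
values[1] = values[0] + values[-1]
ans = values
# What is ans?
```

Trace:
`values = [24, 14, 10, 6, 1]` → values = [24, 14, 10, 6, 1]
`values.append(88)` → values = [24, 14, 10, 6, 1, 88]
`values.pop(0)` → values = [14, 10, 6, 1, 88]
`values[1] = values[0] + values[-1]` → values = [14, 102, 6, 1, 88]
`ans = values` → ans = [14, 102, 6, 1, 88]
So ans = [14, 102, 6, 1, 88]

Answer: [14, 102, 6, 1, 88]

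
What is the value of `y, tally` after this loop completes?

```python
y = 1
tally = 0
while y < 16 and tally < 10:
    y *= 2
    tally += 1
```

Double until >= 16 or 10 iterations
`y, tally` takes the values: (1, 0) → (2, 0) → (2, 1) → (4, 1) → (4, 2) → (8, 2) → (8, 3) → (16, 3) → (16, 4)

Answer: 16, 4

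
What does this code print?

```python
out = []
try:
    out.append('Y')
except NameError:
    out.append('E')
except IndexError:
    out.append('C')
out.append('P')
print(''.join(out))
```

Execution trace: 'Y' (try body, no exception) → 'P' (after the try/except). Output: YP

Answer: YP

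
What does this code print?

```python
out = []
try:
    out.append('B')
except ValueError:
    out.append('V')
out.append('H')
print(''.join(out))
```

Execution trace: 'B' (try body, no exception) → 'H' (after the try/except). Output: BH

Answer: BH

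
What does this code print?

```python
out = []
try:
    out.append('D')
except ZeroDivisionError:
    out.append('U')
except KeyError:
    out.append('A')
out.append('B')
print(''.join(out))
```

Execution trace: 'D' (try body, no exception) → 'B' (after the try/except). Output: DB

Answer: DB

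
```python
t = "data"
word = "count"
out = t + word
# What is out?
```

Trace:
`t = "data"` → t = 'data'
`word = "count"` → word = 'count'
`out = t + word` → out = 'datacount'
So out = 'datacount'

Answer: 'datacount'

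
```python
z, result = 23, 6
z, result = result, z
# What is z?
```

Trace:
`z, result = 23, 6` → z = 23; result = 6
`z, result = result, z` → z = 6; result = 23
So z = 6

Answer: 6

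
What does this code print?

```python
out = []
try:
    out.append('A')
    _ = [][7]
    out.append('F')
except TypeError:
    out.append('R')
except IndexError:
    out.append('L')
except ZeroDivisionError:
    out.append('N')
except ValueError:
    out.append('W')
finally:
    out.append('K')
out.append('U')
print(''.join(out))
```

Execution trace: 'A' (try body) → 'L' (except IndexError) → 'K' (finally) → 'U' (after the try/except). Output: ALKU

Answer: ALKU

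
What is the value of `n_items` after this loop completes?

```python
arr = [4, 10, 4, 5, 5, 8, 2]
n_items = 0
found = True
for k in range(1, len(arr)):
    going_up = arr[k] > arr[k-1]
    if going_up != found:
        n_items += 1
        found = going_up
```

Count direction changes in [4, 10, 4, 5, 5, 8, 2]
`n_items` takes the values: 0 → 1 → 2 → 3 → 4 → 5

Answer: 5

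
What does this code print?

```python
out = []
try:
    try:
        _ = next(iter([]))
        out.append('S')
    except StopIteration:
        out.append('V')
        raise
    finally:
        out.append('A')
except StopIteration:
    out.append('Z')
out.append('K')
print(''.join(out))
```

Execution trace: 'V' (inner except StopIteration) → 'A' (inner finally) → 'Z' (outer except StopIteration) → 'K' (after the try/except). Output: VAZK

Answer: VAZK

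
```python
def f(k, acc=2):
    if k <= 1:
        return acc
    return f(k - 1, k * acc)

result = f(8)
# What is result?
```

Accumulator trace (n, acc): (8, 2) -> (7, 16) -> (6, 112) -> (5, 672) -> (4, 3360) -> (3, 13440) -> (2, 40320) -> (1, 80640) -> return 80640

Answer: 80640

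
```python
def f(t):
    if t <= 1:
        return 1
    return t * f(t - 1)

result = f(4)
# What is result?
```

f(4) = 4 * 3 * 2 * 1 = 24

Answer: 24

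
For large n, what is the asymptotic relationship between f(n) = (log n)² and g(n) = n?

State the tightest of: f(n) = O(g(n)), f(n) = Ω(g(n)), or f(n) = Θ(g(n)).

(log n)² vs n: f(n) = O(g(n)) but not Ω(g(n)) — n grows strictly faster than (log n)².

Answer: f(n) = O(g(n)) but not Ω(g(n)) — n grows strictly faster than (log n)².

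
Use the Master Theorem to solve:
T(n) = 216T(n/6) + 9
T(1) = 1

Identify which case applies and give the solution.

a=216, b=6, f(n)=9. log_6(216) = 3. Since c=0 < 3, Case 1 applies: T(n) = Θ(n^log_b(a)) = O(n^3).

Answer: O(n^3) - Case 1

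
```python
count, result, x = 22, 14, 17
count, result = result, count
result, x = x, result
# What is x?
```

Trace:
`count, result, x = 22, 14, 17` → count = 22; result = 14; x = 17
`count, result = result, count` → count = 14; result = 22
`result, x = x, result` → result = 17; x = 22
So x = 22

Answer: 22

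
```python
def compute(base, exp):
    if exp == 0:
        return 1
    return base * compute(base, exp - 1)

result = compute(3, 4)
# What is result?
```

compute(3, 4) = 3 * 3 * 3 * 3 = 81

Answer: 81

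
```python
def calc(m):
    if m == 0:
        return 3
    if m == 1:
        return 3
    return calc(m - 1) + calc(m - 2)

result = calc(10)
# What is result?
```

Build up from base cases: calc(0)=3, calc(1)=3, calc(2)=6, calc(3)=9, calc(4)=15, calc(5)=24, calc(6)=39, ..., calc(10)=267

Answer: 267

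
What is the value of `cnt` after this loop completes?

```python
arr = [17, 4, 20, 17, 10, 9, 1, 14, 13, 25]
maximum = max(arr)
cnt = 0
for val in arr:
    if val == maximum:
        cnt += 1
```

Count of max value 25 in [17, 4, 20, 17, 10, 9, 1, 14, 13, 25]
`cnt` takes the values: 0 → 1

Answer: 1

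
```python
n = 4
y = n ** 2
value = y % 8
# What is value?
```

Trace:
`n = 4` → n = 4
`y = n ** 2` → y = 16
`value = y % 8` → value = 0
So value = 0

Answer: 0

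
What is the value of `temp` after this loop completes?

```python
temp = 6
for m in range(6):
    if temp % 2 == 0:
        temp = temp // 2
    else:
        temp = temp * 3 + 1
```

Collatz-style transformation from 6
`temp` takes the values: 6 → 3 → 10 → 5 → 16 → 8 → 4

Answer: 4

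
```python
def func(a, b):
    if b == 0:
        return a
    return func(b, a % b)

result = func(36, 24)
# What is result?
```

func(36, 24) -> func(24, 12) -> func(12, 0) -> 12

Answer: 12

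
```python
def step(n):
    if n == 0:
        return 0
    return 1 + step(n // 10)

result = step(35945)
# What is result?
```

Count of digits of 35945: 5

Answer: 5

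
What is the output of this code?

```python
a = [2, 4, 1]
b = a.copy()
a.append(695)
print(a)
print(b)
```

Key concept: list.copy() creates independent copy.
Step by step:
`a = [2, 4, 1]` → a = [2, 4, 1]
`b = a.copy()` → b = [2, 4, 1]
`a.append(695)` → a = [2, 4, 1, 695]
`print(a)` → prints [2, 4, 1, 695]
`print(b)` → prints [2, 4, 1]

Answer:
[2, 4, 1, 695]
[2, 4, 1]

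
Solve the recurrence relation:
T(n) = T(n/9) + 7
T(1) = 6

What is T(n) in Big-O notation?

Each step divides n by 9 and adds 7. After log_9(n) steps we reach T(1)=6. So T(n) = 7·log_9(n) + 6 = O(log n).

Answer: O(log n)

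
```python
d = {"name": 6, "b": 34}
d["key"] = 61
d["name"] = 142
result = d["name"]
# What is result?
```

Trace:
`d = {"name": 6, "b": 34}` → d = {'name': 6, 'b': 34}
`d["key"] = 61` → d = {'name': 6, 'b': 34, 'key': 61}
`d["name"] = 142` → d = {'name': 142, 'b': 34, 'key': 61}
`result = d["name"]` → result = 142
So result = 142

Answer: 142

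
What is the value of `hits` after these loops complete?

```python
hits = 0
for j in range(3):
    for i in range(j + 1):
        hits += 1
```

Triangle: 1 + 2 + ... + 3
`hits` takes the values: 0 → 1 → 2 → 3 → 4 → 5 → 6

Answer: 6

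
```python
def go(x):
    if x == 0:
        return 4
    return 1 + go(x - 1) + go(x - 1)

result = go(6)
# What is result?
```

go(x) = 1 + 2·go(x-1), go(0)=4. Closed form: (4+1)·2^6 - 1 = 319.

Answer: 319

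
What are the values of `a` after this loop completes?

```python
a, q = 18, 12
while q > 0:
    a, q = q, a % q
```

GCD of 18 and 12
`a` takes the values: 18 → 12 → 6

Answer: 6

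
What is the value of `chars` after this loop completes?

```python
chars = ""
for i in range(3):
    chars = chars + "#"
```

Repeat '#' 3 times
`chars` takes the values: "" → "#" → "##" → "###"

Answer: "###"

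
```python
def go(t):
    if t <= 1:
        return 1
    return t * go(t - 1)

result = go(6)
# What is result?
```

go(6) = 6 * 5 * 4 * 3 * 2 * 1 = 720

Answer: 720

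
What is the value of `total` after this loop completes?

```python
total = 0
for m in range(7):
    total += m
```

Sum of 0 to 6 = 21
`total` takes the values: 0 → 1 → 3 → 6 → 10 → 15 → 21

Answer: 21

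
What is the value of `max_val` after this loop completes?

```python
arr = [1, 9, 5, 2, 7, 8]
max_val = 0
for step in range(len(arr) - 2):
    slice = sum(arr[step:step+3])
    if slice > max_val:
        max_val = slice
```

Max sum of 3-element window in [1, 9, 5, 2, 7, 8]
`max_val` takes the values: 0 → 15 → 16 → 17

Answer: 17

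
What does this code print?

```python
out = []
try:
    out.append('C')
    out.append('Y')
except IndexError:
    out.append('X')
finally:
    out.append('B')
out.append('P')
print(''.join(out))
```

Execution trace: 'C' (try body) → 'Y' (try body, no exception) → 'B' (finally) → 'P' (after the try/except). Output: CYBP

Answer: CYBP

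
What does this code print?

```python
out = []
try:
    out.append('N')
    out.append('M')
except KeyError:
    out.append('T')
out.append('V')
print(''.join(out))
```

Execution trace: 'N' (try body) → 'M' (try body, no exception) → 'V' (after the try/except). Output: NMV

Answer: NMV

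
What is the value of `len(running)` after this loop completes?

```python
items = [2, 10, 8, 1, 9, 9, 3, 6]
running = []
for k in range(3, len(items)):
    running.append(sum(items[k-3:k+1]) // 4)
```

Number of 4-element averages
`running` takes the values: [] → [5] → [5, 7] → [5, 7, 6] → [5, 7, 6, 5] → [5, 7, 6, 5, 6]
So `len(running)` = 5

Answer: 5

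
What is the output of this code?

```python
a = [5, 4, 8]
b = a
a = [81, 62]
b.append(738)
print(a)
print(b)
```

Key concept: rebinding vs mutation: a is rebound to a new list, b still points at the original.
Step by step:
`a = [5, 4, 8]` → a = [5, 4, 8]
`b = a` → b = [5, 4, 8] (same object as a)
`a = [81, 62]` → a = [81, 62]
`b.append(738)` → b = [5, 4, 8, 738]
`print(a)` → prints [81, 62]
`print(b)` → prints [5, 4, 8, 738]

Answer:
[81, 62]
[5, 4, 8, 738]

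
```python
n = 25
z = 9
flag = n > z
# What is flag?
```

Trace:
`n = 25` → n = 25
`z = 9` → z = 9
`flag = n > z` → flag = True
So flag = True

Answer: True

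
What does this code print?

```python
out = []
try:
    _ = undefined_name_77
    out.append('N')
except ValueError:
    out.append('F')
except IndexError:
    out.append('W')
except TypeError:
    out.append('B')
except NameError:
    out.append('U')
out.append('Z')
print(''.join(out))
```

Execution trace: 'U' (except NameError) → 'Z' (after the try/except). Output: UZ

Answer: UZ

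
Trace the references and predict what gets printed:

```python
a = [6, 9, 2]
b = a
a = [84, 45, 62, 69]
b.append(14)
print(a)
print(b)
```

Key concept: rebinding vs mutation: a is rebound to a new list, b still points at the original.
Step by step:
`a = [6, 9, 2]` → a = [6, 9, 2]
`b = a` → b = [6, 9, 2] (same object as a)
`a = [84, 45, 62, 69]` → a = [84, 45, 62, 69]
`b.append(14)` → b = [6, 9, 2, 14]
`print(a)` → prints [84, 45, 62, 69]
`print(b)` → prints [6, 9, 2, 14]

Answer:
[84, 45, 62, 69]
[6, 9, 2, 14]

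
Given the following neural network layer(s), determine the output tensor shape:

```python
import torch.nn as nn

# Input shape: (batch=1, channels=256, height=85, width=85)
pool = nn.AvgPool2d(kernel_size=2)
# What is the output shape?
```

Input: (1, 256, 85, 85) -> Output: (1, 256, 42, 42)

Answer: (1, 256, 42, 42)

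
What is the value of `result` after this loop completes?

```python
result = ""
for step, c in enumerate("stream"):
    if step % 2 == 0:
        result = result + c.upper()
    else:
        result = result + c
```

Uppercase even positions in 'stream'
`result` takes the values: "" → "S" → "St" → "StR" → "StRe" → "StReA" → "StReAm"

Answer: "StReAm"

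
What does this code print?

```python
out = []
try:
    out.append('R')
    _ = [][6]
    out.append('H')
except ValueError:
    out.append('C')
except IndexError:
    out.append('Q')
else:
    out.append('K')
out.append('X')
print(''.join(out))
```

Execution trace: 'R' (try body) → 'Q' (except IndexError) → 'X' (after the try/except). Output: RQX

Answer: RQX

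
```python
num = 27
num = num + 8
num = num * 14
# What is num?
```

Trace:
`num = 27` → num = 27
`num = num + 8` → num = 35
`num = num * 14` → num = 490
So num = 490

Answer: 490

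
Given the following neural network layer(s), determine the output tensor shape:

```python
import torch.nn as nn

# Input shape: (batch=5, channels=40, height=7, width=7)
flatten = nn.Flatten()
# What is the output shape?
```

Input: (5, 40, 7, 7) -> Output: (5, 1960)

Answer: (5, 1960)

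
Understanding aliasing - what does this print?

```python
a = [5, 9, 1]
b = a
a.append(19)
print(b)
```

Key concept: basic list aliasing.
Step by step:
`a = [5, 9, 1]` → a = [5, 9, 1]
`b = a` → b = [5, 9, 1] (same object as a)
`a.append(19)` → a = [5, 9, 1, 19] (same object as b); b = [5, 9, 1, 19] (same object as a)
`print(b)` → prints [5, 9, 1, 19]

Answer: [5, 9, 1, 19]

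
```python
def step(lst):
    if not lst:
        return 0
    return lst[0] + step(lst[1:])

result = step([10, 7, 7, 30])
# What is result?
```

10 + 7 + 7 + 30 + 0 = 54

Answer: 54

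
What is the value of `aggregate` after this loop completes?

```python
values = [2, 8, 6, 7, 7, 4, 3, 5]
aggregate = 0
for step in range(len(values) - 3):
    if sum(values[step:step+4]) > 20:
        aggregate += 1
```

Count windows with sum > 20
`aggregate` takes the values: 0 → 1 → 2 → 3 → 4

Answer: 4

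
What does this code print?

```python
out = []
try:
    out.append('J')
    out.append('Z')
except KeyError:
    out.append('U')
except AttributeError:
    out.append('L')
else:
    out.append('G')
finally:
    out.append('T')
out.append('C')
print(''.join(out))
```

Execution trace: 'J' (try body) → 'Z' (try body, no exception) → 'G' (else) → 'T' (finally) → 'C' (after the try/except). Output: JZGTC

Answer: JZGTC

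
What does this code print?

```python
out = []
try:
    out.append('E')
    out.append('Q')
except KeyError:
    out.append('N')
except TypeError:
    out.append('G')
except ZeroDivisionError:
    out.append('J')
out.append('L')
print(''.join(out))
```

Execution trace: 'E' (try body) → 'Q' (try body, no exception) → 'L' (after the try/except). Output: EQL

Answer: EQL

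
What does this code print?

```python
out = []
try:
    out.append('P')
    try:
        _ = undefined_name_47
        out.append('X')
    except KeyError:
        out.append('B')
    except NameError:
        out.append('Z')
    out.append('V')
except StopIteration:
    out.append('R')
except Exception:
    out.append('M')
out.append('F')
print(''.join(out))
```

Execution trace: 'P' (try body) → 'Z' (inner except NameError) → 'V' (try body, no exception) → 'F' (after the try/except). Output: PZVF

Answer: PZVF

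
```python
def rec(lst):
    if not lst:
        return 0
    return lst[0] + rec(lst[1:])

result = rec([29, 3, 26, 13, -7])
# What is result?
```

29 + 3 + 26 + 13 + (-7) + 0 = 64

Answer: 64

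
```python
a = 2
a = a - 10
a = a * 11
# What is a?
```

Trace:
`a = 2` → a = 2
`a = a - 10` → a = -8
`a = a * 11` → a = -88
So a = -88

Answer: -88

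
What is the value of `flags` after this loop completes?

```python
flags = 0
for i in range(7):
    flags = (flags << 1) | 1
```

Build 7 consecutive 1-bits: 0b1111111
`flags` takes the values: 0 → 1 → 3 → 7 → 15 → 31 → 63 → 127

Answer: 127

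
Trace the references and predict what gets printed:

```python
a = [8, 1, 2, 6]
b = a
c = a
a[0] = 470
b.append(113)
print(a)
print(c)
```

Key concept: multiple aliases.
Step by step:
`a = [8, 1, 2, 6]` → a = [8, 1, 2, 6]
`b = a` → b = [8, 1, 2, 6] (same object as a)
`c = a` → c = [8, 1, 2, 6] (same object as a, b)
`a[0] = 470` → a = [470, 1, 2, 6] (same object as b, c); b = [470, 1, 2, 6] (same object as a, c); c = [470, 1, 2, 6] (same object as a, b)
`b.append(113)` → a = [470, 1, 2, 6, 113] (same object as b, c); b = [470, 1, 2, 6, 113] (same object as a, c); c = [470, 1, 2, 6, 113] (same object as a, b)
`print(a)` → prints [470, 1, 2, 6, 113]
`print(c)` → prints [470, 1, 2, 6, 113]

Answer:
[470, 1, 2, 6, 113]
[470, 1, 2, 6, 113]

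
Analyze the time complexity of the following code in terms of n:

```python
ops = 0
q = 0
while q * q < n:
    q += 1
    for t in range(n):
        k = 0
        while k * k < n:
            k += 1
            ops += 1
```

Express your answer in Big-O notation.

Each loop level contributes: √n × n × √n. Multiplying the contributions gives O(n^2).

Answer: O(n^2)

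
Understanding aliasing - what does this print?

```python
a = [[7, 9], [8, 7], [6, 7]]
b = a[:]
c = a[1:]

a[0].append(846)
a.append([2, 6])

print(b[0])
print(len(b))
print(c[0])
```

Key concept: slice with nested mutation.
Step by step:
`a = [[7, 9], [8, 7], [6, 7]]` → a = [[7, 9], [8, 7], [6, 7]]
`b = a[:]` → b = [[7, 9], [8, 7], [6, 7]]
`c = a[1:]` → c = [[8, 7], [6, 7]]
`a[0].append(846)` → a = [[7, 9, 846], [8, 7], [6, 7]]; b = [[7, 9, 846], [8, 7], [6, 7]]
`a.append([2, 6])` → a = [[7, 9, 846], [8, 7], [6, 7], [2, 6]]
`print(b[0])` → prints [7, 9, 846]
`print(len(b))` → prints 3
`print(c[0])` → prints [8, 7]

Answer:
[7, 9, 846]
3
[8, 7]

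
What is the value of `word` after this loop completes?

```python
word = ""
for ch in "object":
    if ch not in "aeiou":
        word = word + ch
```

Remove vowels from 'object'
`word` takes the values: "" → "b" → "bj" → "bjc" → "bjct"

Answer: "bjct"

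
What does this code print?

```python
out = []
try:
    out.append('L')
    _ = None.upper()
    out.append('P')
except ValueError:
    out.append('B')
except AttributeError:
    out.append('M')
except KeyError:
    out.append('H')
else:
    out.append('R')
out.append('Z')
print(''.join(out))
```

Execution trace: 'L' (try body) → 'M' (except AttributeError) → 'Z' (after the try/except). Output: LMZ

Answer: LMZ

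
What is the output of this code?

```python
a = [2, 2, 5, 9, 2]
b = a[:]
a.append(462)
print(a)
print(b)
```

Key concept: slice [:] creates copy.
Step by step:
`a = [2, 2, 5, 9, 2]` → a = [2, 2, 5, 9, 2]
`b = a[:]` → b = [2, 2, 5, 9, 2]
`a.append(462)` → a = [2, 2, 5, 9, 2, 462]
`print(a)` → prints [2, 2, 5, 9, 2, 462]
`print(b)` → prints [2, 2, 5, 9, 2]

Answer:
[2, 2, 5, 9, 2, 462]
[2, 2, 5, 9, 2]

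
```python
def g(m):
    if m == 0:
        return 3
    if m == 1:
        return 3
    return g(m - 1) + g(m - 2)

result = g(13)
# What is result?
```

Build up from base cases: g(0)=3, g(1)=3, g(2)=6, g(3)=9, g(4)=15, g(5)=24, g(6)=39, ..., g(13)=1131

Answer: 1131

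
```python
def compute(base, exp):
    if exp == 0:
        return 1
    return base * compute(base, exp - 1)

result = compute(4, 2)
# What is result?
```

compute(4, 2) = 4 * 4 = 16

Answer: 16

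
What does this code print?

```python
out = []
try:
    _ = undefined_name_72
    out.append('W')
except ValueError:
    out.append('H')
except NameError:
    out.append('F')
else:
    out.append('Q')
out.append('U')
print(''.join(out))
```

Execution trace: 'F' (except NameError) → 'U' (after the try/except). Output: FU

Answer: FU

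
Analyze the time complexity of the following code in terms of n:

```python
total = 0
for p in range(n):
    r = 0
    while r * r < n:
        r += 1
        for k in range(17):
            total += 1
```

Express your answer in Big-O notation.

Each loop level contributes: n × √n × 1. Multiplying the contributions gives O(n√n).

Answer: O(n√n)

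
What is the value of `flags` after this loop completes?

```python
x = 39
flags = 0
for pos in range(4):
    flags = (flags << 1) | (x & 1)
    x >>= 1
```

Reverse lowest 4 bits of 39
`flags` takes the values: 0 → 1 → 3 → 7 → 14

Answer: 14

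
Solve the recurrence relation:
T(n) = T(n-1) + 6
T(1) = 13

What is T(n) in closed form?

Unrolling: T(n) = T(1) + 6·(n-1) = 13 + 6(n-1) = 6n + 7.

Answer: T(n) = 6n + 7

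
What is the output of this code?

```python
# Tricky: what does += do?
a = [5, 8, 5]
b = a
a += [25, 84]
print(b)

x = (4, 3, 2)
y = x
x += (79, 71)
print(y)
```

Key concept: += behavior differs for mutable vs immutable.
Step by step:
`a = [5, 8, 5]` → a = [5, 8, 5]
`b = a` → b = [5, 8, 5] (same object as a)
`a += [25, 84]` → a = [5, 8, 5, 25, 84] (same object as b); b = [5, 8, 5, 25, 84] (same object as a)
`print(b)` → prints [5, 8, 5, 25, 84]
`x = (4, 3, 2)` → x = (4, 3, 2)
`y = x` → y = (4, 3, 2)
`x += (79, 71)` → x = (4, 3, 2, 79, 71)
`print(y)` → prints (4, 3, 2)

Answer:
[5, 8, 5, 25, 84]
(4, 3, 2)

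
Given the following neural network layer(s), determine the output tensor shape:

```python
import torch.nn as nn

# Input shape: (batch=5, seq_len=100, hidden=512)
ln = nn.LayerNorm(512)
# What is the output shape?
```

Input: (5, 100, 512) -> Output: (5, 100, 512)

Answer: (5, 100, 512)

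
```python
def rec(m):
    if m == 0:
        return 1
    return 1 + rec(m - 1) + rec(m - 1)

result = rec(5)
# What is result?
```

rec(m) = 1 + 2·rec(m-1), rec(0)=1. Closed form: (1+1)·2^5 - 1 = 63.

Answer: 63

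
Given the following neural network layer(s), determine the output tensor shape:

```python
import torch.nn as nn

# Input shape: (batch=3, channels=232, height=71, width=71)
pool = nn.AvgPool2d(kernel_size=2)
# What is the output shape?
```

Input: (3, 232, 71, 71) -> Output: (3, 232, 35, 35)

Answer: (3, 232, 35, 35)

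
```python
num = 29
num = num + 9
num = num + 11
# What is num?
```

Trace:
`num = 29` → num = 29
`num = num + 9` → num = 38
`num = num + 11` → num = 49
So num = 49

Answer: 49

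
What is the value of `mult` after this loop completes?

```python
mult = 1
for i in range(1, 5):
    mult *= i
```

4! = 24
`mult` takes the values: 1 → 2 → 6 → 24

Answer: 24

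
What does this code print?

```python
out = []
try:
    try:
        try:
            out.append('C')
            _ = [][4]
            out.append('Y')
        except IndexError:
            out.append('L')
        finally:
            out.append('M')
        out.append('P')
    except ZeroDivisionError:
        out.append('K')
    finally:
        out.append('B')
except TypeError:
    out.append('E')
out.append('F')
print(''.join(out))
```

Execution trace: 'C' (inner try body) → 'L' (inner except IndexError) → 'M' (inner finally) → 'P' (try body, no exception) → 'B' (finally) → 'F' (after the try/except). Output: CLMPBF

Answer: CLMPBF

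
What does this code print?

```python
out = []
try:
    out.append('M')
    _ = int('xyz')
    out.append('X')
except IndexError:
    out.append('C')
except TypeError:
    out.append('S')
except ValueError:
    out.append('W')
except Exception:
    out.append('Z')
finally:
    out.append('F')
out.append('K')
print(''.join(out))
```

Execution trace: 'M' (try body) → 'W' (except ValueError) → 'F' (finally) → 'K' (after the try/except). Output: MWFK

Answer: MWFK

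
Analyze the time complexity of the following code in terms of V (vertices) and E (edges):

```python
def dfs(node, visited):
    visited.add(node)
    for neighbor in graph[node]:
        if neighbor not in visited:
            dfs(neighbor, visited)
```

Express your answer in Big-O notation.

This is Depth-first search (recursive). Time complexity: O(V + E).

Answer: O(V + E)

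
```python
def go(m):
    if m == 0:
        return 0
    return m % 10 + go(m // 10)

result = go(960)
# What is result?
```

Sum of digits of 960: 0 + 6 + 9 = 15

Answer: 15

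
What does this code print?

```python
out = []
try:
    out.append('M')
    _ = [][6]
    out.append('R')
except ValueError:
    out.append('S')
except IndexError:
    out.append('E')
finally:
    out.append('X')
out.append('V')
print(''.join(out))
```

Execution trace: 'M' (try body) → 'E' (except IndexError) → 'X' (finally) → 'V' (after the try/except). Output: MEXV

Answer: MEXV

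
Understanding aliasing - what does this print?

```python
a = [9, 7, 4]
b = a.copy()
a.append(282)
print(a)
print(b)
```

Key concept: list.copy() creates independent copy.
Step by step:
`a = [9, 7, 4]` → a = [9, 7, 4]
`b = a.copy()` → b = [9, 7, 4]
`a.append(282)` → a = [9, 7, 4, 282]
`print(a)` → prints [9, 7, 4, 282]
`print(b)` → prints [9, 7, 4]

Answer:
[9, 7, 4, 282]
[9, 7, 4]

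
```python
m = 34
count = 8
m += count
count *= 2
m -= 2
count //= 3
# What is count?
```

Trace:
`m = 34` → m = 34
`count = 8` → count = 8
`m += count` → m = 42
`count *= 2` → count = 16
`m -= 2` → m = 40
`count //= 3` → count = 5
So count = 5

Answer: 5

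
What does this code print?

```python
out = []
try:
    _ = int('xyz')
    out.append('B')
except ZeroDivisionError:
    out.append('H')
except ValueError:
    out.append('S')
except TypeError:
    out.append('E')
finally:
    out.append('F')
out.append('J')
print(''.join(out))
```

Execution trace: 'S' (except ValueError) → 'F' (finally) → 'J' (after the try/except). Output: SFJ

Answer: SFJ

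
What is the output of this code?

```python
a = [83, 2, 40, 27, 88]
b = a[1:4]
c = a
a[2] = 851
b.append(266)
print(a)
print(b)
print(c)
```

Key concept: slice vs alias.
Step by step:
`a = [83, 2, 40, 27, 88]` → a = [83, 2, 40, 27, 88]
`b = a[1:4]` → b = [2, 40, 27]
`c = a` → c = [83, 2, 40, 27, 88] (same object as a)
`a[2] = 851` → a = [83, 2, 851, 27, 88] (same object as c); c = [83, 2, 851, 27, 88] (same object as a)
`b.append(266)` → b = [2, 40, 27, 266]
`print(a)` → prints [83, 2, 851, 27, 88]
`print(b)` → prints [2, 40, 27, 266]
`print(c)` → prints [83, 2, 851, 27, 88]

Answer:
[83, 2, 851, 27, 88]
[2, 40, 27, 266]
[83, 2, 851, 27, 88]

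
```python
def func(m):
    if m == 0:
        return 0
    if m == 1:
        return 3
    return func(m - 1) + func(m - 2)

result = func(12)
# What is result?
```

Build up from base cases: func(0)=0, func(1)=3, func(2)=3, func(3)=6, func(4)=9, func(5)=15, func(6)=24, ..., func(12)=432

Answer: 432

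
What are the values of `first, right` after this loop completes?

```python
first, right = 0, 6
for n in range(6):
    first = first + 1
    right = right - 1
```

first goes 0→6, right goes 6→0
`first, right` takes the values: (0, 6) → (1, 6) → (1, 5) → (2, 5) → (2, 4) → (3, 4) → (3, 3) → (4, 3) → (4, 2) → (5, 2) → (5, 1) → (6, 1) → (6, 0)

Answer: 6, 0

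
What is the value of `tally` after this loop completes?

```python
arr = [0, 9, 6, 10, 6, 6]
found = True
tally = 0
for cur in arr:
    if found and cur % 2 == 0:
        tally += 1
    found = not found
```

Count even values at even positions
`tally` takes the values: 0 → 1 → 2 → 3

Answer: 3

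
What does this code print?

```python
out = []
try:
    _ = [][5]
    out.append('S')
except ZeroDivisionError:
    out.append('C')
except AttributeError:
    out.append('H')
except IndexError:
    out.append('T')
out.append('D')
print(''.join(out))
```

Execution trace: 'T' (except IndexError) → 'D' (after the try/except). Output: TD

Answer: TD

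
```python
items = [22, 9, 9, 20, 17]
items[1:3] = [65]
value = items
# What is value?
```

Trace:
`items = [22, 9, 9, 20, 17]` → items = [22, 9, 9, 20, 17]
`items[1:3] = [65]` → items = [22, 65, 20, 17]
`value = items` → value = [22, 65, 20, 17]
So value = [22, 65, 20, 17]

Answer: [22, 65, 20, 17]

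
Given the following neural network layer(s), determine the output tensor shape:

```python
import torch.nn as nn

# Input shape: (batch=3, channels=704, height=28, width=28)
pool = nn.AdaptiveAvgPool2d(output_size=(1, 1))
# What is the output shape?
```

Input: (3, 704, 28, 28) -> Output: (3, 704, 1, 1)

Answer: (3, 704, 1, 1)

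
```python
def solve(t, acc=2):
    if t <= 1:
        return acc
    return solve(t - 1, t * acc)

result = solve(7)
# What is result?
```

Accumulator trace (n, acc): (7, 2) -> (6, 14) -> (5, 84) -> (4, 420) -> (3, 1680) -> (2, 5040) -> (1, 10080) -> return 10080

Answer: 10080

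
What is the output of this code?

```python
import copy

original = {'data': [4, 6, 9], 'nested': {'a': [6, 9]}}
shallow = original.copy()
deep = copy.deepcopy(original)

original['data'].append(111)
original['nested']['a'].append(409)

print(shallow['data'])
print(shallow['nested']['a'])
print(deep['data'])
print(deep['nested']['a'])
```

Key concept: comparing shallow vs deep copy.
Step by step:
`original = {'data': [4, 6, 9], 'nested': {'a': [6, 9]}}` → original = {'data': [4, 6, 9], 'nested': {'a': [6, 9]}}
`shallow = original.copy()` → shallow = {'data': [4, 6, 9], 'nested': {'a': [6, 9]}}
`deep = copy.deepcopy(original)` → deep = {'data': [4, 6, 9], 'nested': {'a': [6, 9]}}
`original['data'].append(111)` → original = {'data': [4, 6, 9, 111], 'nested': {'a': [6, 9]}}; shallow = {'data': [4, 6, 9, 111], 'nested': {'a': [6, 9]}}
`original['nested']['a'].append(409)` → original = {'data': [4, 6, 9, 111], 'nested': {'a': [6, 9, 409]}}; shallow = {'data': [4, 6, 9, 111], 'nested': {'a': [6, 9, 409]}}
`print(shallow['data'])` → prints [4, 6, 9, 111]
`print(shallow['nested']['a'])` → prints [6, 9, 409]
`print(deep['data'])` → prints [4, 6, 9]
`print(deep['nested']['a'])` → prints [6, 9]

Answer:
[4, 6, 9, 111]
[6, 9, 409]
[4, 6, 9]
[6, 9]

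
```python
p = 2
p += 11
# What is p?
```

Trace:
`p = 2` → p = 2
`p += 11` → p = 13
So p = 13

Answer: 13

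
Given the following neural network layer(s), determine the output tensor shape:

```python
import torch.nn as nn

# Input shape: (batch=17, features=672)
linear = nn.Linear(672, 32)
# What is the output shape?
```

Input: (17, 672) -> Output: (17, 32)

Answer: (17, 32)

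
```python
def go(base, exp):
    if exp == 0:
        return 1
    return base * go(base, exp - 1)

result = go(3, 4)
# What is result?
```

go(3, 4) = 3 * 3 * 3 * 3 = 81

Answer: 81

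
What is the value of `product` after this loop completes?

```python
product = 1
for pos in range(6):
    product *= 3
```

3^6 = 729
`product` takes the values: 1 → 3 → 9 → 27 → 81 → 243 → 729

Answer: 729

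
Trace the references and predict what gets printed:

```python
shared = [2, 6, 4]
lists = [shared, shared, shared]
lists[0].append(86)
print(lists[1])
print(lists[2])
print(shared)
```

Key concept: list of same reference.
Step by step:
`shared = [2, 6, 4]` → shared = [2, 6, 4]
`lists = [shared, shared, shared]` → lists = [[2, 6, 4], [2, 6, 4], [2, 6, 4]]
`lists[0].append(86)` → shared = [2, 6, 4, 86]; lists = [[2, 6, 4, 86], [2, 6, 4, 86], [2, 6, 4, 86]]
`print(lists[1])` → prints [2, 6, 4, 86]
`print(lists[2])` → prints [2, 6, 4, 86]
`print(shared)` → prints [2, 6, 4, 86]

Answer:
[2, 6, 4, 86]
[2, 6, 4, 86]
[2, 6, 4, 86]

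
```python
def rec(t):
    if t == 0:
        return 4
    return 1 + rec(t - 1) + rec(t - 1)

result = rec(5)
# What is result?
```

rec(t) = 1 + 2·rec(t-1), rec(0)=4. Closed form: (4+1)·2^5 - 1 = 159.

Answer: 159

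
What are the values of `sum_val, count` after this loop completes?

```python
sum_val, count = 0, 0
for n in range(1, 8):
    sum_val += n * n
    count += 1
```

Sum of squares and count
`sum_val, count` takes the values: (0, 0) → (1, 0) → (1, 1) → (5, 1) → (5, 2) → (14, 2) → (14, 3) → (30, 3) → (30, 4) → (55, 4) → (55, 5) → (91, 5) → (91, 6) → (140, 6) → (140, 7)

Answer: 140, 7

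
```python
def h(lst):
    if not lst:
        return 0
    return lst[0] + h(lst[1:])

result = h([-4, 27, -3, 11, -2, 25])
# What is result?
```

(-4) + 27 + (-3) + 11 + (-2) + 25 + 0 = 54

Answer: 54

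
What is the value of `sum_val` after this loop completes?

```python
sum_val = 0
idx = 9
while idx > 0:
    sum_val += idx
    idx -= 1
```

Sum 9 down to 1
`sum_val` takes the values: 0 → 9 → 17 → 24 → 30 → 35 → 39 → 42 → 44 → 45

Answer: 45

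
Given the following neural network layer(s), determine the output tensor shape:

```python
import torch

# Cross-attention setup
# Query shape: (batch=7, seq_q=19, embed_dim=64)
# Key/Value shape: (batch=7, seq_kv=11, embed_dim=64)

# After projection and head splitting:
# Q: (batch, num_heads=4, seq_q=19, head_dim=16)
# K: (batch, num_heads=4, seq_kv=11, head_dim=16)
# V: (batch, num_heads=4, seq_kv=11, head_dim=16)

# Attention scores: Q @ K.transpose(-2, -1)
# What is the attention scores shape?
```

Input: (7, 19, 64) -> Output: (7, 4, 19, 11)

Answer: (7, 4, 19, 11)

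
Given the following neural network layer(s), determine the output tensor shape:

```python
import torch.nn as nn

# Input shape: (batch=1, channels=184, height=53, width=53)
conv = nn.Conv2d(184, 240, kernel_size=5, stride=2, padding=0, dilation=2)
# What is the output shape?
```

Input: (1, 184, 53, 53) -> Output: (1, 240, 23, 23)

Answer: (1, 240, 23, 23)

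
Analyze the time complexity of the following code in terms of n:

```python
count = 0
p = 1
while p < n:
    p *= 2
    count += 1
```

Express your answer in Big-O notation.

Each loop level contributes: log n. Multiplying the contributions gives O(log n).

Answer: O(log n)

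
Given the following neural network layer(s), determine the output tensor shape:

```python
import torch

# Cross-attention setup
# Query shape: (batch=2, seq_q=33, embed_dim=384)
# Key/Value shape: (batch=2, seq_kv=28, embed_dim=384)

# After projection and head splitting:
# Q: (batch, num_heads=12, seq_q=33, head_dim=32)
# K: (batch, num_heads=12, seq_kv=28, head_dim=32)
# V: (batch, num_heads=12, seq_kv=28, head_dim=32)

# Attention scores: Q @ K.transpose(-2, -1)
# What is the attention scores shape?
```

Input: (2, 33, 384) -> Output: (2, 12, 33, 28)

Answer: (2, 12, 33, 28)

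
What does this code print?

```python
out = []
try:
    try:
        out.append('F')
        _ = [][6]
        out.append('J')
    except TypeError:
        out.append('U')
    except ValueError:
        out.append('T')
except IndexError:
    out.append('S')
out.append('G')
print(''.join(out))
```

Execution trace: 'F' (try body) → 'S' (outer except IndexError) → 'G' (after the try/except). Output: FSG

Answer: FSG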